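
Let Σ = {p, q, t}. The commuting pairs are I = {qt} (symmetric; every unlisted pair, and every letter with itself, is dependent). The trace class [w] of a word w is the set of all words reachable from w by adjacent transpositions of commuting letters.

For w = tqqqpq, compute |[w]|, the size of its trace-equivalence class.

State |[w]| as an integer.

4

drop 0:t onto floor
drop 1:q onto floor
drop 2:q onto {1:q}
drop 3:q onto {2:q}
drop 4:p onto {0:t, 3:q}
drop 5:q onto {4:p}
ground layer = {0:t, 1:q}
drop-orders for the pieces not yet dropped (sum over which currently-grounded one goes next):
  1 to go: {5} 1
  2 to go: {4,5} 1
  3 to go: {0,4,5} 1  {3,4,5} 1
  4 to go: {0,3,4,5} 2  {2,3,4,5} 1
  if 0:t drops first: 1 orders
  if 1:q drops first: 3 orders
heap linearizations: 4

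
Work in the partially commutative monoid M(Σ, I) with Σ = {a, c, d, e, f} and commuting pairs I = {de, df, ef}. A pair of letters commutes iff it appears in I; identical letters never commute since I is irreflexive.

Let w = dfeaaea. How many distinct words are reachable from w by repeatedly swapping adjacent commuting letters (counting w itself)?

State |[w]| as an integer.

6

piece 0:d — minimal
piece 1:f — minimal
piece 2:e — minimal
piece 3:a rests on {0:d, 1:f, 2:e}
piece 4:a rests on {3:a}
piece 5:e rests on {4:a}
piece 6:a rests on {5:e}
minimal pieces: {0:d, 1:f, 2:e}
ways to finish when only these pieces remain (= sum over removing one remaining piece with nothing left below it):
  1 left: {6}→1
  2 left: {5,6}→1
  3 left: {4,5,6}→1
  4 left: {3,4,5,6}→1
  5 left: {0,3,4,5,6}→1  {1,3,4,5,6}→1  {2,3,4,5,6}→1
  placing 0:d first → 2 extensions
  placing 1:f first → 2 extensions
  placing 2:e first → 2 extensions
total linear extensions = 6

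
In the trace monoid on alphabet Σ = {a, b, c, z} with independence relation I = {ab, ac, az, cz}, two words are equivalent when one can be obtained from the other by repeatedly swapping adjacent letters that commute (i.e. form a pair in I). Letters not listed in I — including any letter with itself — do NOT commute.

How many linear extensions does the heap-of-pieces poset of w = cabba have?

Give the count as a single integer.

drop 0:c onto floor
drop 1:a onto floor
drop 2:b onto {0:c}
drop 3:b onto {2:b}
drop 4:a onto {1:a}
ground layer = {0:c, 1:a}
drop-orders for the pieces not yet dropped (sum over which currently-grounded one goes next):
  1 to go: {3} 1  {4} 1
  2 to go: {1,4} 1  {2,3} 1  {3,4} 2
  3 to go: {0,2,3} 1  {1,3,4} 3  {2,3,4} 3
  if 0:c drops first: 6 orders
  if 1:a drops first: 4 orders
heap linearizations: 10

10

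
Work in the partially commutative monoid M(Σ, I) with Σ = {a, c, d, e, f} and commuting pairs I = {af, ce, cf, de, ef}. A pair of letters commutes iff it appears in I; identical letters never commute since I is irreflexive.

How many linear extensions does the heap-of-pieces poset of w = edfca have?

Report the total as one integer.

drop 0:e onto floor
drop 1:d onto floor
drop 2:f onto {1:d}
drop 3:c onto {1:d}
drop 4:a onto {0:e, 3:c}
ground layer = {0:e, 1:d}
drop-orders for the pieces not yet dropped (sum over which currently-grounded one goes next):
  1 to go: {2} 1  {4} 1
  2 to go: {0,4} 1  {2,4} 2  {3,4} 1
  3 to go: {0,2,4} 3  {0,3,4} 2  {2,3,4} 3
  if 0:e drops first: 3 orders
  if 1:d drops first: 8 orders
heap linearizations: 11

11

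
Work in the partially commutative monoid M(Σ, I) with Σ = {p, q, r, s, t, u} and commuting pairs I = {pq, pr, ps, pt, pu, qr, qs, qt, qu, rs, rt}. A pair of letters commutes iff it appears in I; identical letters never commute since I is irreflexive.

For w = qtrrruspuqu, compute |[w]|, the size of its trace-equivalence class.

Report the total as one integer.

1980

drop 0:q onto floor
drop 1:t onto floor
drop 2:r onto floor
drop 3:r onto {2:r}
drop 4:r onto {3:r}
drop 5:u onto {1:t, 4:r}
drop 6:s onto {5:u}
drop 7:p onto floor
drop 8:u onto {6:s}
drop 9:q onto {0:q}
drop 10:u onto {8:u}
ground layer = {0:q, 1:t, 2:r, 7:p}
drop-orders for the pieces not yet dropped (sum over which currently-grounded one goes next):
  1 to go: {7} 1  {9} 1  {10} 1
  2 to go: {0,9} 1  {7,9} 2  {7,10} 2  {8,10} 1  {9,10} 2
  3 to go: {0,7,9} 3  {0,9,10} 3  {6,8,10} 1  {7,8,10} 3  {7,9,10} 6  {8,9,10} 3
  4 to go: {0,7,9,10} 12  {0,8,9,10} 6  {5,6,8,10} 1  {6,7,8,10} 4  {6,8,9,10} 4  {7,8,9,10} 12
  5 to go: {0,6,8,9,10} 10  {0,7,8,9,10} 30  {1,5,6,8,10} 1  {4,5,6,8,10} 1  {5,6,7,8,10} 5  {5,6,8,9,10} 5  {6,7,8,9,10} 20
  6 to go: {0,5,6,8,9,10} 15  {0,6,7,8,9,10} 60  {1,4,5,6,8,10} 2  {1,5,6,7,8,10} 6  {1,5,6,8,9,10} 6  {3,4,5,6,8,10} 1  {4,5,6,7,8,10} 6  {4,5,6,8,9,10} 6  {5,6,7,8,9,10} 30
  7 to go: {0,1,5,6,8,9,10} 21  {0,4,5,6,8,9,10} 21  {0,5,6,7,8,9,10} 105  {1,3,4,5,6,8,10} 3  {1,4,5,6,7,8,10} 14  {1,4,5,6,8,9,10} 14  {1,5,6,7,8,9,10} 42  {2,3,4,5,6,8,10} 1  {3,4,5,6,7,8,10} 7  {3,4,5,6,8,9,10} 7  {4,5,6,7,8,9,10} 42
  8 to go: {0,1,4,5,6,8,9,10} 56  {0,1,5,6,7,8,9,10} 168  {0,3,4,5,6,8,9,10} 28  {0,4,5,6,7,8,9,10} 168  {1,2,3,4,5,6,8,10} 4  {1,3,4,5,6,7,8,10} 24  {1,3,4,5,6,8,9,10} 24  {1,4,5,6,7,8,9,10} 112  {2,3,4,5,6,7,8,10} 8  {2,3,4,5,6,8,9,10} 8  {3,4,5,6,7,8,9,10} 56
  9 to go: {0,1,3,4,5,6,8,9,10} 108  {0,1,4,5,6,7,8,9,10} 504  {0,2,3,4,5,6,8,9,10} 36  {0,3,4,5,6,7,8,9,10} 252  {1,2,3,4,5,6,7,8,10} 36  {1,2,3,4,5,6,8,9,10} 36  {1,3,4,5,6,7,8,9,10} 216  {2,3,4,5,6,7,8,9,10} 72
  if 0:q drops first: 360 orders
  if 1:t drops first: 360 orders
  if 2:r drops first: 1080 orders
  if 7:p drops first: 180 orders
heap linearizations: 1980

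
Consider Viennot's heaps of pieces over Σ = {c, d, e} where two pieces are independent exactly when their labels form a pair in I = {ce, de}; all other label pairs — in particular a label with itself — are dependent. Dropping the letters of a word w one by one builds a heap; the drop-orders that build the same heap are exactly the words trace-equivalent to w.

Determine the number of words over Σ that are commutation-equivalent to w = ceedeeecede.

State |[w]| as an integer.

330

0(c) covers ∅
1(e) covers ∅
2(e) covers 1:e
3(d) covers 0:c
4(e) covers 2:e
5(e) covers 4:e
6(e) covers 5:e
7(c) covers 3:d
8(e) covers 6:e
9(d) covers 7:c
10(e) covers 8:e
floor of heap: 0:c, 1:e
completions by unplaced set U, small U first (add the entries for U minus each lowest piece of U):
  |U|=1: {9}:1  {10}:1
  |U|=2: {7,9}:1  {8,10}:1  {9,10}:2
  |U|=3: {3,7,9}:1  {6,8,10}:1  {7,9,10}:3  {8,9,10}:3
  |U|=4: {0,3,7,9}:1  {3,7,9,10}:4  {5,6,8,10}:1  {6,8,9,10}:4  {7,8,9,10}:6
  |U|=5: {0,3,7,9,10}:5  {3,7,8,9,10}:10  {4,5,6,8,10}:1  {5,6,8,9,10}:5  {6,7,8,9,10}:10
  |U|=6: {0,3,7,8,9,10}:15  {2,4,5,6,8,10}:1  {3,6,7,8,9,10}:20  {4,5,6,8,9,10}:6  {5,6,7,8,9,10}:15
  |U|=7: {0,3,6,7,8,9,10}:35  {1,2,4,5,6,8,10}:1  {2,4,5,6,8,9,10}:7  {3,5,6,7,8,9,10}:35  {4,5,6,7,8,9,10}:21
  |U|=8: {0,3,5,6,7,8,9,10}:70  {1,2,4,5,6,8,9,10}:8  {2,4,5,6,7,8,9,10}:28  {3,4,5,6,7,8,9,10}:56
  |U|=9: {0,3,4,5,6,7,8,9,10}:126  {1,2,4,5,6,7,8,9,10}:36  {2,3,4,5,6,7,8,9,10}:84
  start at 0(c): 120
  start at 1(e): 210
sum over floor = 330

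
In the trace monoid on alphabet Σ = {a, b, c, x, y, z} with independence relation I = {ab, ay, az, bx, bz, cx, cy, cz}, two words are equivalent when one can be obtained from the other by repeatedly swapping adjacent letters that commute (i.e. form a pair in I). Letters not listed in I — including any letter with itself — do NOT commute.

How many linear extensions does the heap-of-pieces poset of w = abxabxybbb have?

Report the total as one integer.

15

drop 0:a onto floor
drop 1:b onto floor
drop 2:x onto {0:a}
drop 3:a onto {2:x}
drop 4:b onto {1:b}
drop 5:x onto {3:a}
drop 6:y onto {4:b, 5:x}
drop 7:b onto {6:y}
drop 8:b onto {7:b}
drop 9:b onto {8:b}
ground layer = {0:a, 1:b}
drop-orders for the pieces not yet dropped (sum over which currently-grounded one goes next):
  1 to go: {9} 1
  2 to go: {8,9} 1
  3 to go: {7,8,9} 1
  4 to go: {6,7,8,9} 1
  5 to go: {4,6,7,8,9} 1  {5,6,7,8,9} 1
  6 to go: {1,4,6,7,8,9} 1  {3,5,6,7,8,9} 1  {4,5,6,7,8,9} 2
  7 to go: {1,4,5,6,7,8,9} 3  {2,3,5,6,7,8,9} 1  {3,4,5,6,7,8,9} 3
  8 to go: {0,2,3,5,6,7,8,9} 1  {1,3,4,5,6,7,8,9} 6  {2,3,4,5,6,7,8,9} 4
  if 0:a drops first: 10 orders
  if 1:b drops first: 5 orders
heap linearizations: 15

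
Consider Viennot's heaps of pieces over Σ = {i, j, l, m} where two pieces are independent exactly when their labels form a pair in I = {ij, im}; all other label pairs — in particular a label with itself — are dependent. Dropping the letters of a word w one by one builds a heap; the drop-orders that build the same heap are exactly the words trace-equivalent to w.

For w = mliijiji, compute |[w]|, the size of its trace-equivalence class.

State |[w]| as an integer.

0(m) covers ∅
1(l) covers 0:m
2(i) covers 1:l
3(i) covers 2:i
4(j) covers 1:l
5(i) covers 3:i
6(j) covers 4:j
7(i) covers 5:i
floor of heap: 0:m
completions by unplaced set U, small U first (add the entries for U minus each lowest piece of U):
  |U|=1: {6}:1  {7}:1
  |U|=2: {4,6}:1  {5,7}:1  {6,7}:2
  |U|=3: {3,5,7}:1  {4,6,7}:3  {5,6,7}:3
  |U|=4: {2,3,5,7}:1  {3,5,6,7}:4  {4,5,6,7}:6
  |U|=5: {2,3,5,6,7}:5  {3,4,5,6,7}:10
  |U|=6: {2,3,4,5,6,7}:15
  start at 0(m): 15

15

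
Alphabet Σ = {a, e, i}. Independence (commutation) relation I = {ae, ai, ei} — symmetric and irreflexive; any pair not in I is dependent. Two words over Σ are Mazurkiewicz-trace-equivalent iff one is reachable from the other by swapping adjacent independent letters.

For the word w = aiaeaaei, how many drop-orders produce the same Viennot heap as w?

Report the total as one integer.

drop 0:a onto floor
drop 1:i onto floor
drop 2:a onto {0:a}
drop 3:e onto floor
drop 4:a onto {2:a}
drop 5:a onto {4:a}
drop 6:e onto {3:e}
drop 7:i onto {1:i}
ground layer = {0:a, 1:i, 3:e}
drop-orders for the pieces not yet dropped (sum over which currently-grounded one goes next):
  1 to go: {5} 1  {6} 1  {7} 1
  2 to go: {1,7} 1  {3,6} 1  {4,5} 1  {5,6} 2  {5,7} 2  {6,7} 2
  3 to go: {1,5,7} 3  {1,6,7} 3  {2,4,5} 1  {3,5,6} 3  {3,6,7} 3  {4,5,6} 3  {4,5,7} 3  {5,6,7} 6
  4 to go: {0,2,4,5} 1  {1,3,6,7} 6  {1,4,5,7} 6  {1,5,6,7} 12  {2,4,5,6} 4  {2,4,5,7} 4  {3,4,5,6} 6  {3,5,6,7} 12  {4,5,6,7} 12
  5 to go: {0,2,4,5,6} 5  {0,2,4,5,7} 5  {1,2,4,5,7} 10  {1,3,5,6,7} 30  {1,4,5,6,7} 30  {2,3,4,5,6} 10  {2,4,5,6,7} 20  {3,4,5,6,7} 30
  6 to go: {0,1,2,4,5,7} 15  {0,2,3,4,5,6} 15  {0,2,4,5,6,7} 30  {1,2,4,5,6,7} 60  {1,3,4,5,6,7} 90  {2,3,4,5,6,7} 60
  if 0:a drops first: 210 orders
  if 1:i drops first: 105 orders
  if 3:e drops first: 105 orders
heap linearizations: 420

420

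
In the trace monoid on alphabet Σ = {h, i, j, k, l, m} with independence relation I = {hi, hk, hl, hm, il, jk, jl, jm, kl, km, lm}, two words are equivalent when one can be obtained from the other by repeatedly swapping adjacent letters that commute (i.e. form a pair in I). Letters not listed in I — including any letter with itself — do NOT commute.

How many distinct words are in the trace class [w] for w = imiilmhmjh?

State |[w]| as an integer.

340

drop 0:i onto floor
drop 1:m onto {0:i}
drop 2:i onto {1:m}
drop 3:i onto {2:i}
drop 4:l onto floor
drop 5:m onto {3:i}
drop 6:h onto floor
drop 7:m onto {5:m}
drop 8:j onto {3:i, 6:h}
drop 9:h onto {8:j}
ground layer = {0:i, 4:l, 6:h}
drop-orders for the pieces not yet dropped (sum over which currently-grounded one goes next):
  1 to go: {4} 1  {7} 1  {9} 1
  2 to go: {4,7} 2  {4,9} 2  {5,7} 1  {7,9} 2  {8,9} 1
  3 to go: {4,5,7} 3  {4,7,9} 6  {4,8,9} 3  {5,7,9} 3  {6,8,9} 1  {7,8,9} 3
  4 to go: {4,5,7,9} 12  {4,6,8,9} 4  {4,7,8,9} 12  {5,7,8,9} 6  {6,7,8,9} 4
  5 to go: {3,5,7,8,9} 6  {4,5,7,8,9} 30  {4,6,7,8,9} 20  {5,6,7,8,9} 10
  6 to go: {2,3,5,7,8,9} 6  {3,4,5,7,8,9} 36  {3,5,6,7,8,9} 16  {4,5,6,7,8,9} 60
  7 to go: {1,2,3,5,7,8,9} 6  {2,3,4,5,7,8,9} 42  {2,3,5,6,7,8,9} 22  {3,4,5,6,7,8,9} 112
  8 to go: {0,1,2,3,5,7,8,9} 6  {1,2,3,4,5,7,8,9} 48  {1,2,3,5,6,7,8,9} 28  {2,3,4,5,6,7,8,9} 176
  if 0:i drops first: 252 orders
  if 4:l drops first: 34 orders
  if 6:h drops first: 54 orders
heap linearizations: 340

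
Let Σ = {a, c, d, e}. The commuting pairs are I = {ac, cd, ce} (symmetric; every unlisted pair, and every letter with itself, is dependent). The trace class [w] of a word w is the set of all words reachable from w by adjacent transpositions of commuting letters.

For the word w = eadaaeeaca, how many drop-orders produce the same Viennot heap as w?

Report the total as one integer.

0(e) covers ∅
1(a) covers 0:e
2(d) covers 1:a
3(a) covers 2:d
4(a) covers 3:a
5(e) covers 4:a
6(e) covers 5:e
7(a) covers 6:e
8(c) covers ∅
9(a) covers 7:a
floor of heap: 0:e, 8:c
completions by unplaced set U, small U first (add the entries for U minus each lowest piece of U):
  |U|=1: {8}:1  {9}:1
  |U|=2: {7,9}:1  {8,9}:2
  |U|=3: {6,7,9}:1  {7,8,9}:3
  |U|=4: {5,6,7,9}:1  {6,7,8,9}:4
  |U|=5: {4,5,6,7,9}:1  {5,6,7,8,9}:5
  |U|=6: {3,4,5,6,7,9}:1  {4,5,6,7,8,9}:6
  |U|=7: {2,3,4,5,6,7,9}:1  {3,4,5,6,7,8,9}:7
  |U|=8: {1,2,3,4,5,6,7,9}:1  {2,3,4,5,6,7,8,9}:8
  start at 0(e): 9
  start at 8(c): 1
sum over floor = 10

10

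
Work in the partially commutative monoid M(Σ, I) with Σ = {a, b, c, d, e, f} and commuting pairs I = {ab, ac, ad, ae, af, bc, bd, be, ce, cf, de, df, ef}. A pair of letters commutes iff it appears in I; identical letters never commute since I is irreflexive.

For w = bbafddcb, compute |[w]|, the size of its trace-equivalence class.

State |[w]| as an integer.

drop 0:b onto floor
drop 1:b onto {0:b}
drop 2:a onto floor
drop 3:f onto {1:b}
drop 4:d onto floor
drop 5:d onto {4:d}
drop 6:c onto {5:d}
drop 7:b onto {3:f}
ground layer = {0:b, 2:a, 4:d}
drop-orders for the pieces not yet dropped (sum over which currently-grounded one goes next):
  1 to go: {2} 1  {6} 1  {7} 1
  2 to go: {2,6} 2  {2,7} 2  {3,7} 1  {5,6} 1  {6,7} 2
  3 to go: {1,3,7} 1  {2,3,7} 3  {2,5,6} 3  {2,6,7} 6  {3,6,7} 3  {4,5,6} 1  {5,6,7} 3
  4 to go: {0,1,3,7} 1  {1,2,3,7} 4  {1,3,6,7} 4  {2,3,6,7} 12  {2,4,5,6} 4  {2,5,6,7} 12  {3,5,6,7} 6  {4,5,6,7} 4
  5 to go: {0,1,2,3,7} 5  {0,1,3,6,7} 5  {1,2,3,6,7} 20  {1,3,5,6,7} 10  {2,3,5,6,7} 30  {2,4,5,6,7} 20  {3,4,5,6,7} 10
  6 to go: {0,1,2,3,6,7} 30  {0,1,3,5,6,7} 15  {1,2,3,5,6,7} 60  {1,3,4,5,6,7} 20  {2,3,4,5,6,7} 60
  if 0:b drops first: 140 orders
  if 2:a drops first: 35 orders
  if 4:d drops first: 105 orders
heap linearizations: 280

280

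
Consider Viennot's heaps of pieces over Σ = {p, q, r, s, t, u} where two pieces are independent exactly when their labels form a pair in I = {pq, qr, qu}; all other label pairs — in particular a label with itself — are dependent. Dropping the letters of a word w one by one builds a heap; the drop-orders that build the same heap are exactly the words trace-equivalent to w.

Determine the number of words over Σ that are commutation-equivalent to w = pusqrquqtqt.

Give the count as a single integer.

10

#0=p has no predecessor
#1=u depends on [0:p]
#2=s depends on [1:u]
#3=q depends on [2:s]
#4=r depends on [2:s]
#5=q depends on [3:q]
#6=u depends on [4:r]
#7=q depends on [5:q]
#8=t depends on [6:u, 7:q]
#9=q depends on [8:t]
#10=t depends on [9:q]
sources: [0:p]
N(rest) = Σ N(rest − s) over sources s of rest; N(one piece) = 1:
  size 1 → [10]=1
  size 2 → [9,10]=1
  size 3 → [8,9,10]=1
  size 4 → [6,8,9,10]=1  [7,8,9,10]=1
  size 5 → [4,6,8,9,10]=1  [5,7,8,9,10]=1  [6,7,8,9,10]=2
  size 6 → [3,5,7,8,9,10]=1  [4,6,7,8,9,10]=3  [5,6,7,8,9,10]=3
  size 7 → [3,5,6,7,8,9,10]=4  [4,5,6,7,8,9,10]=6
  size 8 → [3,4,5,6,7,8,9,10]=10
  size 9 → [2,3,4,5,6,7,8,9,10]=10
  first=0(p) contributes 10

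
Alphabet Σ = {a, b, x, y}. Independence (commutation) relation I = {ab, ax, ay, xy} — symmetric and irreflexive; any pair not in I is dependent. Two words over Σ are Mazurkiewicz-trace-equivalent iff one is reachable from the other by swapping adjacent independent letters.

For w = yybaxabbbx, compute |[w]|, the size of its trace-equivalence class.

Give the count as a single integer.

drop 0:y onto floor
drop 1:y onto {0:y}
drop 2:b onto {1:y}
drop 3:a onto floor
drop 4:x onto {2:b}
drop 5:a onto {3:a}
drop 6:b onto {4:x}
drop 7:b onto {6:b}
drop 8:b onto {7:b}
drop 9:x onto {8:b}
ground layer = {0:y, 3:a}
drop-orders for the pieces not yet dropped (sum over which currently-grounded one goes next):
  1 to go: {5} 1  {9} 1
  2 to go: {3,5} 1  {5,9} 2  {8,9} 1
  3 to go: {3,5,9} 3  {5,8,9} 3  {7,8,9} 1
  4 to go: {3,5,8,9} 6  {5,7,8,9} 4  {6,7,8,9} 1
  5 to go: {3,5,7,8,9} 10  {4,6,7,8,9} 1  {5,6,7,8,9} 5
  6 to go: {2,4,6,7,8,9} 1  {3,5,6,7,8,9} 15  {4,5,6,7,8,9} 6
  7 to go: {1,2,4,6,7,8,9} 1  {2,4,5,6,7,8,9} 7  {3,4,5,6,7,8,9} 21
  8 to go: {0,1,2,4,6,7,8,9} 1  {1,2,4,5,6,7,8,9} 8  {2,3,4,5,6,7,8,9} 28
  if 0:y drops first: 36 orders
  if 3:a drops first: 9 orders
heap linearizations: 45

45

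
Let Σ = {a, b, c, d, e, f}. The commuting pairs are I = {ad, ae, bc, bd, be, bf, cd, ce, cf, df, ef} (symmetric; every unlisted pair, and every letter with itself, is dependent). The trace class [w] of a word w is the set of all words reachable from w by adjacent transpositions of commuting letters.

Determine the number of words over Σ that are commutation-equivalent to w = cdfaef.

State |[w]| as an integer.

30

drop 0:c onto floor
drop 1:d onto floor
drop 2:f onto floor
drop 3:a onto {0:c, 2:f}
drop 4:e onto {1:d}
drop 5:f onto {3:a}
ground layer = {0:c, 1:d, 2:f}
drop-orders for the pieces not yet dropped (sum over which currently-grounded one goes next):
  1 to go: {4} 1  {5} 1
  2 to go: {1,4} 1  {3,5} 1  {4,5} 2
  3 to go: {0,3,5} 1  {1,4,5} 3  {2,3,5} 1  {3,4,5} 3
  4 to go: {0,2,3,5} 2  {0,3,4,5} 4  {1,3,4,5} 6  {2,3,4,5} 4
  if 0:c drops first: 10 orders
  if 1:d drops first: 10 orders
  if 2:f drops first: 10 orders
heap linearizations: 30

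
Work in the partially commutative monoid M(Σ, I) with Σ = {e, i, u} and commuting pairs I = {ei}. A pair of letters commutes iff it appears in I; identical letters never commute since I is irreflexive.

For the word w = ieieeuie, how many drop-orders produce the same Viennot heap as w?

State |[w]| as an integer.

20

drop 0:i onto floor
drop 1:e onto floor
drop 2:i onto {0:i}
drop 3:e onto {1:e}
drop 4:e onto {3:e}
drop 5:u onto {2:i, 4:e}
drop 6:i onto {5:u}
drop 7:e onto {5:u}
ground layer = {0:i, 1:e}
drop-orders for the pieces not yet dropped (sum over which currently-grounded one goes next):
  1 to go: {6} 1  {7} 1
  2 to go: {6,7} 2
  3 to go: {5,6,7} 2
  4 to go: {2,5,6,7} 2  {4,5,6,7} 2
  5 to go: {0,2,5,6,7} 2  {2,4,5,6,7} 4  {3,4,5,6,7} 2
  6 to go: {0,2,4,5,6,7} 6  {1,3,4,5,6,7} 2  {2,3,4,5,6,7} 6
  if 0:i drops first: 8 orders
  if 1:e drops first: 12 orders
heap linearizations: 20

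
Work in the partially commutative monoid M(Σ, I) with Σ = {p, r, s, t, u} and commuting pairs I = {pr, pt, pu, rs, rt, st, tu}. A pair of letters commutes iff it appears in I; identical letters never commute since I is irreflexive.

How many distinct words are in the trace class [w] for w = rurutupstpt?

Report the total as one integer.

#0=r has no predecessor
#1=u depends on [0:r]
#2=r depends on [1:u]
#3=u depends on [2:r]
#4=t has no predecessor
#5=u depends on [3:u]
#6=p has no predecessor
#7=s depends on [5:u, 6:p]
#8=t depends on [4:t]
#9=p depends on [7:s]
#10=t depends on [8:t]
sources: [0:r, 4:t, 6:p]
N(rest) = Σ N(rest − s) over sources s of rest; N(one piece) = 1:
  size 1 → [9]=1  [10]=1
  size 2 → [7,9]=1  [8,10]=1  [9,10]=2
  size 3 → [4,8,10]=1  [5,7,9]=1  [6,7,9]=1  [7,9,10]=3  [8,9,10]=3
  size 4 → [3,5,7,9]=1  [4,8,9,10]=4  [5,6,7,9]=2  [5,7,9,10]=4  [6,7,9,10]=4  [7,8,9,10]=6
  size 5 → [2,3,5,7,9]=1  [3,5,6,7,9]=3  [3,5,7,9,10]=5  [4,7,8,9,10]=10  [5,6,7,9,10]=10  [5,7,8,9,10]=10  [6,7,8,9,10]=10
  size 6 → [1,2,3,5,7,9]=1  [2,3,5,6,7,9]=4  [2,3,5,7,9,10]=6  [3,5,6,7,9,10]=18  [3,5,7,8,9,10]=15  [4,5,7,8,9,10]=20  [4,6,7,8,9,10]=20  [5,6,7,8,9,10]=30
  size 7 → [0,1,2,3,5,7,9]=1  [1,2,3,5,6,7,9]=5  [1,2,3,5,7,9,10]=7  [2,3,5,6,7,9,10]=28  [2,3,5,7,8,9,10]=21  [3,4,5,7,8,9,10]=35  [3,5,6,7,8,9,10]=63  [4,5,6,7,8,9,10]=70
  size 8 → [0,1,2,3,5,6,7,9]=6  [0,1,2,3,5,7,9,10]=8  [1,2,3,5,6,7,9,10]=40  [1,2,3,5,7,8,9,10]=28  [2,3,4,5,7,8,9,10]=56  [2,3,5,6,7,8,9,10]=112  [3,4,5,6,7,8,9,10]=168
  size 9 → [0,1,2,3,5,6,7,9,10]=54  [0,1,2,3,5,7,8,9,10]=36  [1,2,3,4,5,7,8,9,10]=84  [1,2,3,5,6,7,8,9,10]=180  [2,3,4,5,6,7,8,9,10]=336
  first=0(r) contributes 600
  first=4(t) contributes 270
  first=6(p) contributes 120
|[w]| = 990

990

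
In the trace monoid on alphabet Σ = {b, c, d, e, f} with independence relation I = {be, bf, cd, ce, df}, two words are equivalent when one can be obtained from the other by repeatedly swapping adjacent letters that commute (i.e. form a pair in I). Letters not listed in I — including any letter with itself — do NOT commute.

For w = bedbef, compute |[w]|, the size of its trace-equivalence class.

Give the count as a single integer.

piece 0:b — minimal
piece 1:e — minimal
piece 2:d rests on {0:b, 1:e}
piece 3:b rests on {2:d}
piece 4:e rests on {2:d}
piece 5:f rests on {4:e}
minimal pieces: {0:b, 1:e}
ways to finish when only these pieces remain (= sum over removing one remaining piece with nothing left below it):
  1 left: {3}→1  {5}→1
  2 left: {3,5}→2  {4,5}→1
  3 left: {3,4,5}→3
  4 left: {2,3,4,5}→3
  placing 0:b first → 3 extensions
  placing 1:e first → 3 extensions
total linear extensions = 6

6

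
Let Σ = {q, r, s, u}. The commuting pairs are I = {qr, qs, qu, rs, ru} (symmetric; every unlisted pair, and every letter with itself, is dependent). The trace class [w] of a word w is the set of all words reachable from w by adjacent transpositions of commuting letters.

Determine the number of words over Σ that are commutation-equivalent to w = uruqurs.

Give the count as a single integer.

105

piece 0:u — minimal
piece 1:r — minimal
piece 2:u rests on {0:u}
piece 3:q — minimal
piece 4:u rests on {2:u}
piece 5:r rests on {1:r}
piece 6:s rests on {4:u}
minimal pieces: {0:u, 1:r, 3:q}
ways to finish when only these pieces remain (= sum over removing one remaining piece with nothing left below it):
  1 left: {3}→1  {5}→1  {6}→1
  2 left: {1,5}→1  {3,5}→2  {3,6}→2  {4,6}→1  {5,6}→2
  3 left: {1,3,5}→3  {1,5,6}→3  {2,4,6}→1  {3,4,6}→3  {3,5,6}→6  {4,5,6}→3
  4 left: {0,2,4,6}→1  {1,3,5,6}→12  {1,4,5,6}→6  {2,3,4,6}→4  {2,4,5,6}→4  {3,4,5,6}→12
  5 left: {0,2,3,4,6}→5  {0,2,4,5,6}→5  {1,2,4,5,6}→10  {1,3,4,5,6}→30  {2,3,4,5,6}→20
  placing 0:u first → 60 extensions
  placing 1:r first → 30 extensions
  placing 3:q first → 15 extensions
total linear extensions = 105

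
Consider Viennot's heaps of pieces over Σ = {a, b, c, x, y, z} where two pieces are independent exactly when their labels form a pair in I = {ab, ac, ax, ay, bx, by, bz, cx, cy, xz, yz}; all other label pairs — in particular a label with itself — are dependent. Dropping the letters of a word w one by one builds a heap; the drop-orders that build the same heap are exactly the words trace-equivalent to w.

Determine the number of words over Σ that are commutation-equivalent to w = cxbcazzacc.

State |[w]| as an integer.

120

piece 0:c — minimal
piece 1:x — minimal
piece 2:b rests on {0:c}
piece 3:c rests on {2:b}
piece 4:a — minimal
piece 5:z rests on {3:c, 4:a}
piece 6:z rests on {5:z}
piece 7:a rests on {6:z}
piece 8:c rests on {6:z}
piece 9:c rests on {8:c}
minimal pieces: {0:c, 1:x, 4:a}
ways to finish when only these pieces remain (= sum over removing one remaining piece with nothing left below it):
  1 left: {1}→1  {7}→1  {9}→1
  2 left: {1,7}→2  {1,9}→2  {7,9}→2  {8,9}→1
  3 left: {1,7,9}→6  {1,8,9}→3  {7,8,9}→3
  4 left: {1,7,8,9}→12  {6,7,8,9}→3
  5 left: {1,6,7,8,9}→15  {5,6,7,8,9}→3
  6 left: {1,5,6,7,8,9}→18  {3,5,6,7,8,9}→3  {4,5,6,7,8,9}→3
  7 left: {1,3,5,6,7,8,9}→21  {1,4,5,6,7,8,9}→21  {2,3,5,6,7,8,9}→3  {3,4,5,6,7,8,9}→6
  8 left: {0,2,3,5,6,7,8,9}→3  {1,2,3,5,6,7,8,9}→24  {1,3,4,5,6,7,8,9}→48  {2,3,4,5,6,7,8,9}→9
  placing 0:c first → 81 extensions
  placing 1:x first → 12 extensions
  placing 4:a first → 27 extensions
total linear extensions = 120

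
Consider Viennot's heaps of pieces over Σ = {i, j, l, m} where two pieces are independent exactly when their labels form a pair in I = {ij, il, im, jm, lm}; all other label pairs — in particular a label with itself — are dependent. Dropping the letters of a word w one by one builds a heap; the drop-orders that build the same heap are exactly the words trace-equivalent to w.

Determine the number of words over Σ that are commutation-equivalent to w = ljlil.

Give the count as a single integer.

5

#0=l has no predecessor
#1=j depends on [0:l]
#2=l depends on [1:j]
#3=i has no predecessor
#4=l depends on [2:l]
sources: [0:l, 3:i]
N(rest) = Σ N(rest − s) over sources s of rest; N(one piece) = 1:
  size 1 → [3]=1  [4]=1
  size 2 → [2,4]=1  [3,4]=2
  size 3 → [1,2,4]=1  [2,3,4]=3
  first=0(l) contributes 4
  first=3(i) contributes 1
|[w]| = 5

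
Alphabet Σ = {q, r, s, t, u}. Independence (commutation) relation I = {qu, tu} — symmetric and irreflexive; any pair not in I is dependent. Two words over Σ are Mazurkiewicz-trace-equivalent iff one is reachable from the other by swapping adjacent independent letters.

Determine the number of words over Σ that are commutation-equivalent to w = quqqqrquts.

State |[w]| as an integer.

piece 0:q — minimal
piece 1:u — minimal
piece 2:q rests on {0:q}
piece 3:q rests on {2:q}
piece 4:q rests on {3:q}
piece 5:r rests on {1:u, 4:q}
piece 6:q rests on {5:r}
piece 7:u rests on {5:r}
piece 8:t rests on {6:q}
piece 9:s rests on {7:u, 8:t}
minimal pieces: {0:q, 1:u}
ways to finish when only these pieces remain (= sum over removing one remaining piece with nothing left below it):
  1 left: {9}→1
  2 left: {7,9}→1  {8,9}→1
  3 left: {6,8,9}→1  {7,8,9}→2
  4 left: {6,7,8,9}→3
  5 left: {5,6,7,8,9}→3
  6 left: {1,5,6,7,8,9}→3  {4,5,6,7,8,9}→3
  7 left: {1,4,5,6,7,8,9}→6  {3,4,5,6,7,8,9}→3
  8 left: {1,3,4,5,6,7,8,9}→9  {2,3,4,5,6,7,8,9}→3
  placing 0:q first → 12 extensions
  placing 1:u first → 3 extensions
total linear extensions = 15

15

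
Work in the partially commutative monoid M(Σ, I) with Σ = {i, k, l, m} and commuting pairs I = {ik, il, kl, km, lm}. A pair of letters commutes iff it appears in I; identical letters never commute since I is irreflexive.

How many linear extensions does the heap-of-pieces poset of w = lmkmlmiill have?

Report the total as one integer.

1260

0(l) covers ∅
1(m) covers ∅
2(k) covers ∅
3(m) covers 1:m
4(l) covers 0:l
5(m) covers 3:m
6(i) covers 5:m
7(i) covers 6:i
8(l) covers 4:l
9(l) covers 8:l
floor of heap: 0:l, 1:m, 2:k
completions by unplaced set U, small U first (add the entries for U minus each lowest piece of U):
  |U|=1: {2}:1  {7}:1  {9}:1
  |U|=2: {2,7}:2  {2,9}:2  {6,7}:1  {7,9}:2  {8,9}:1
  |U|=3: {2,6,7}:3  {2,7,9}:6  {2,8,9}:3  {4,8,9}:1  {5,6,7}:1  {6,7,9}:3  {7,8,9}:3
  |U|=4: {0,4,8,9}:1  {2,4,8,9}:4  {2,5,6,7}:4  {2,6,7,9}:12  {2,7,8,9}:12  {3,5,6,7}:1  {4,7,8,9}:4  {5,6,7,9}:4  {6,7,8,9}:6
  |U|=5: {0,2,4,8,9}:5  {0,4,7,8,9}:5  {1,3,5,6,7}:1  {2,3,5,6,7}:5  {2,4,7,8,9}:20  {2,5,6,7,9}:20  {2,6,7,8,9}:30  {3,5,6,7,9}:5  {4,6,7,8,9}:10  {5,6,7,8,9}:10
  |U|=6: {0,2,4,7,8,9}:30  {0,4,6,7,8,9}:15  {1,2,3,5,6,7}:6  {1,3,5,6,7,9}:6  {2,3,5,6,7,9}:30  {2,4,6,7,8,9}:60  {2,5,6,7,8,9}:60  {3,5,6,7,8,9}:15  {4,5,6,7,8,9}:20
  |U|=7: {0,2,4,6,7,8,9}:105  {0,4,5,6,7,8,9}:35  {1,2,3,5,6,7,9}:42  {1,3,5,6,7,8,9}:21  {2,3,5,6,7,8,9}:105  {2,4,5,6,7,8,9}:140  {3,4,5,6,7,8,9}:35
  |U|=8: {0,2,4,5,6,7,8,9}:280  {0,3,4,5,6,7,8,9}:70  {1,2,3,5,6,7,8,9}:168  {1,3,4,5,6,7,8,9}:56  {2,3,4,5,6,7,8,9}:280
  start at 0(l): 504
  start at 1(m): 630
  start at 2(k): 126
sum over floor = 1260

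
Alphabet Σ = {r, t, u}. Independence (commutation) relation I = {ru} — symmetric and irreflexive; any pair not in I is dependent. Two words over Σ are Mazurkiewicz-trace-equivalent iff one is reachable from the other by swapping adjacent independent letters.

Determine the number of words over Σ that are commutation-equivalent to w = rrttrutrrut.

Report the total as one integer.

0(r) covers ∅
1(r) covers 0:r
2(t) covers 1:r
3(t) covers 2:t
4(r) covers 3:t
5(u) covers 3:t
6(t) covers 4:r, 5:u
7(r) covers 6:t
8(r) covers 7:r
9(u) covers 6:t
10(t) covers 8:r, 9:u
floor of heap: 0:r
completions by unplaced set U, small U first (add the entries for U minus each lowest piece of U):
  |U|=1: {10}:1
  |U|=2: {8,10}:1  {9,10}:1
  |U|=3: {7,8,10}:1  {8,9,10}:2
  |U|=4: {7,8,9,10}:3
  |U|=5: {6,7,8,9,10}:3
  |U|=6: {4,6,7,8,9,10}:3  {5,6,7,8,9,10}:3
  |U|=7: {4,5,6,7,8,9,10}:6
  |U|=8: {3,4,5,6,7,8,9,10}:6
  |U|=9: {2,3,4,5,6,7,8,9,10}:6
  start at 0(r): 6

6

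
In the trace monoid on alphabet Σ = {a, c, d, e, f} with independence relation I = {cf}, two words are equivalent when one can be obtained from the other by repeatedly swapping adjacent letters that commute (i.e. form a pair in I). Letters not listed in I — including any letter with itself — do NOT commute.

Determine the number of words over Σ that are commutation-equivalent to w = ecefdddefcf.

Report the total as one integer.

piece 0:e — minimal
piece 1:c rests on {0:e}
piece 2:e rests on {1:c}
piece 3:f rests on {2:e}
piece 4:d rests on {3:f}
piece 5:d rests on {4:d}
piece 6:d rests on {5:d}
piece 7:e rests on {6:d}
piece 8:f rests on {7:e}
piece 9:c rests on {7:e}
piece 10:f rests on {8:f}
minimal pieces: {0:e}
ways to finish when only these pieces remain (= sum over removing one remaining piece with nothing left below it):
  1 left: {9}→1  {10}→1
  2 left: {8,10}→1  {9,10}→2
  3 left: {8,9,10}→3
  4 left: {7,8,9,10}→3
  5 left: {6,7,8,9,10}→3
  6 left: {5,6,7,8,9,10}→3
  7 left: {4,5,6,7,8,9,10}→3
  8 left: {3,4,5,6,7,8,9,10}→3
  9 left: {2,3,4,5,6,7,8,9,10}→3
  placing 0:e first → 3 extensions

3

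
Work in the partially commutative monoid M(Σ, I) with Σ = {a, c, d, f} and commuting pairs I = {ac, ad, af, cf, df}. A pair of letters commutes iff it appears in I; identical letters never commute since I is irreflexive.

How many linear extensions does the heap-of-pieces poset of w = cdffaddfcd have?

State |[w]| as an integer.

840

0(c) covers ∅
1(d) covers 0:c
2(f) covers ∅
3(f) covers 2:f
4(a) covers ∅
5(d) covers 1:d
6(d) covers 5:d
7(f) covers 3:f
8(c) covers 6:d
9(d) covers 8:c
floor of heap: 0:c, 2:f, 4:a
completions by unplaced set U, small U first (add the entries for U minus each lowest piece of U):
  |U|=1: {4}:1  {7}:1  {9}:1
  |U|=2: {3,7}:1  {4,7}:2  {4,9}:2  {7,9}:2  {8,9}:1
  |U|=3: {2,3,7}:1  {3,4,7}:3  {3,7,9}:3  {4,7,9}:6  {4,8,9}:3  {6,8,9}:1  {7,8,9}:3
  |U|=4: {2,3,4,7}:4  {2,3,7,9}:4  {3,4,7,9}:12  {3,7,8,9}:6  {4,6,8,9}:4  {4,7,8,9}:12  {5,6,8,9}:1  {6,7,8,9}:4
  |U|=5: {1,5,6,8,9}:1  {2,3,4,7,9}:20  {2,3,7,8,9}:10  {3,4,7,8,9}:30  {3,6,7,8,9}:10  {4,5,6,8,9}:5  {4,6,7,8,9}:20  {5,6,7,8,9}:5
  |U|=6: {0,1,5,6,8,9}:1  {1,4,5,6,8,9}:6  {1,5,6,7,8,9}:6  {2,3,4,7,8,9}:60  {2,3,6,7,8,9}:20  {3,4,6,7,8,9}:60  {3,5,6,7,8,9}:15  {4,5,6,7,8,9}:30
  |U|=7: {0,1,4,5,6,8,9}:7  {0,1,5,6,7,8,9}:7  {1,3,5,6,7,8,9}:21  {1,4,5,6,7,8,9}:42  {2,3,4,6,7,8,9}:140  {2,3,5,6,7,8,9}:35  {3,4,5,6,7,8,9}:105
  |U|=8: {0,1,3,5,6,7,8,9}:28  {0,1,4,5,6,7,8,9}:56  {1,2,3,5,6,7,8,9}:56  {1,3,4,5,6,7,8,9}:168  {2,3,4,5,6,7,8,9}:280
  start at 0(c): 504
  start at 2(f): 252
  start at 4(a): 84
sum over floor = 840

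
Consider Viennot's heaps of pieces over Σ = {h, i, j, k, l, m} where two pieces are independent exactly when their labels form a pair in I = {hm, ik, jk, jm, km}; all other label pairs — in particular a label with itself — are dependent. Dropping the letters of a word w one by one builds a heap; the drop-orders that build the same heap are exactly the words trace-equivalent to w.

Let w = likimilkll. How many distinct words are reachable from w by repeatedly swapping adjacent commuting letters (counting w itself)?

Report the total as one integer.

0(l) covers ∅
1(i) covers 0:l
2(k) covers 0:l
3(i) covers 1:i
4(m) covers 3:i
5(i) covers 4:m
6(l) covers 2:k, 5:i
7(k) covers 6:l
8(l) covers 7:k
9(l) covers 8:l
floor of heap: 0:l
completions by unplaced set U, small U first (add the entries for U minus each lowest piece of U):
  |U|=1: {9}:1
  |U|=2: {8,9}:1
  |U|=3: {7,8,9}:1
  |U|=4: {6,7,8,9}:1
  |U|=5: {2,6,7,8,9}:1  {5,6,7,8,9}:1
  |U|=6: {2,5,6,7,8,9}:2  {4,5,6,7,8,9}:1
  |U|=7: {2,4,5,6,7,8,9}:3  {3,4,5,6,7,8,9}:1
  |U|=8: {1,3,4,5,6,7,8,9}:1  {2,3,4,5,6,7,8,9}:4
  start at 0(l): 5

5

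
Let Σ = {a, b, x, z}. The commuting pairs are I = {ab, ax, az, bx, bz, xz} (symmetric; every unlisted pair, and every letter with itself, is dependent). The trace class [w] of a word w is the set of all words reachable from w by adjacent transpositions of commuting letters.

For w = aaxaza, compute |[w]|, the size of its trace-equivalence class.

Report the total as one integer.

0(a) covers ∅
1(a) covers 0:a
2(x) covers ∅
3(a) covers 1:a
4(z) covers ∅
5(a) covers 3:a
floor of heap: 0:a, 2:x, 4:z
completions by unplaced set U, small U first (add the entries for U minus each lowest piece of U):
  |U|=1: {2}:1  {4}:1  {5}:1
  |U|=2: {2,4}:2  {2,5}:2  {3,5}:1  {4,5}:2
  |U|=3: {1,3,5}:1  {2,3,5}:3  {2,4,5}:6  {3,4,5}:3
  |U|=4: {0,1,3,5}:1  {1,2,3,5}:4  {1,3,4,5}:4  {2,3,4,5}:12
  start at 0(a): 20
  start at 2(x): 5
  start at 4(z): 5
sum over floor = 30

30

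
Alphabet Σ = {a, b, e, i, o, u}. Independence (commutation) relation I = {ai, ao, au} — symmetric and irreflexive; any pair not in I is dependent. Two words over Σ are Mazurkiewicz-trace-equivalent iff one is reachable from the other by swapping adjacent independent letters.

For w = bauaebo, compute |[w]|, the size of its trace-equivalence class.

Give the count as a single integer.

3

#0=b has no predecessor
#1=a depends on [0:b]
#2=u depends on [0:b]
#3=a depends on [1:a]
#4=e depends on [2:u, 3:a]
#5=b depends on [4:e]
#6=o depends on [5:b]
sources: [0:b]
N(rest) = Σ N(rest − s) over sources s of rest; N(one piece) = 1:
  size 1 → [6]=1
  size 2 → [5,6]=1
  size 3 → [4,5,6]=1
  size 4 → [2,4,5,6]=1  [3,4,5,6]=1
  size 5 → [1,3,4,5,6]=1  [2,3,4,5,6]=2
  first=0(b) contributes 3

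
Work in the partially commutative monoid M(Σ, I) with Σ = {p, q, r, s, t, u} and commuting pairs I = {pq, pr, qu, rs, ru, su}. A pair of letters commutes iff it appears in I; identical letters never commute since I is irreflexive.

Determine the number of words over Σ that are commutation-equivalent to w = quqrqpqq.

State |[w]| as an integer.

piece 0:q — minimal
piece 1:u — minimal
piece 2:q rests on {0:q}
piece 3:r rests on {2:q}
piece 4:q rests on {3:r}
piece 5:p rests on {1:u}
piece 6:q rests on {4:q}
piece 7:q rests on {6:q}
minimal pieces: {0:q, 1:u}
ways to finish when only these pieces remain (= sum over removing one remaining piece with nothing left below it):
  1 left: {5}→1  {7}→1
  2 left: {1,5}→1  {5,7}→2  {6,7}→1
  3 left: {1,5,7}→3  {4,6,7}→1  {5,6,7}→3
  4 left: {1,5,6,7}→6  {3,4,6,7}→1  {4,5,6,7}→4
  5 left: {1,4,5,6,7}→10  {2,3,4,6,7}→1  {3,4,5,6,7}→5
  6 left: {0,2,3,4,6,7}→1  {1,3,4,5,6,7}→15  {2,3,4,5,6,7}→6
  placing 0:q first → 21 extensions
  placing 1:u first → 7 extensions
total linear extensions = 28

28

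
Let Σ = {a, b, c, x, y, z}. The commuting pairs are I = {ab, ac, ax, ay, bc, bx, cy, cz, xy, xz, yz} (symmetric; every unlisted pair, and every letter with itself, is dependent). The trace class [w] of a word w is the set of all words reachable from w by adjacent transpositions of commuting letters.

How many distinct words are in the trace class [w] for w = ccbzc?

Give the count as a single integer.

drop 0:c onto floor
drop 1:c onto {0:c}
drop 2:b onto floor
drop 3:z onto {2:b}
drop 4:c onto {1:c}
ground layer = {0:c, 2:b}
drop-orders for the pieces not yet dropped (sum over which currently-grounded one goes next):
  1 to go: {3} 1  {4} 1
  2 to go: {1,4} 1  {2,3} 1  {3,4} 2
  3 to go: {0,1,4} 1  {1,3,4} 3  {2,3,4} 3
  if 0:c drops first: 6 orders
  if 2:b drops first: 4 orders
heap linearizations: 10

10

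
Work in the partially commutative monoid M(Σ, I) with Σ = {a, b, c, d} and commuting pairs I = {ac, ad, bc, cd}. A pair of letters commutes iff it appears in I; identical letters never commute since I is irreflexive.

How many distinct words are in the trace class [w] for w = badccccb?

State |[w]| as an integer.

140

#0=b has no predecessor
#1=a depends on [0:b]
#2=d depends on [0:b]
#3=c has no predecessor
#4=c depends on [3:c]
#5=c depends on [4:c]
#6=c depends on [5:c]
#7=b depends on [1:a, 2:d]
sources: [0:b, 3:c]
N(rest) = Σ N(rest − s) over sources s of rest; N(one piece) = 1:
  size 1 → [6]=1  [7]=1
  size 2 → [1,7]=1  [2,7]=1  [5,6]=1  [6,7]=2
  size 3 → [1,2,7]=2  [1,6,7]=3  [2,6,7]=3  [4,5,6]=1  [5,6,7]=3
  size 4 → [0,1,2,7]=2  [1,2,6,7]=8  [1,5,6,7]=6  [2,5,6,7]=6  [3,4,5,6]=1  [4,5,6,7]=4
  size 5 → [0,1,2,6,7]=10  [1,2,5,6,7]=20  [1,4,5,6,7]=10  [2,4,5,6,7]=10  [3,4,5,6,7]=5
  size 6 → [0,1,2,5,6,7]=30  [1,2,4,5,6,7]=40  [1,3,4,5,6,7]=15  [2,3,4,5,6,7]=15
  first=0(b) contributes 70
  first=3(c) contributes 70
|[w]| = 140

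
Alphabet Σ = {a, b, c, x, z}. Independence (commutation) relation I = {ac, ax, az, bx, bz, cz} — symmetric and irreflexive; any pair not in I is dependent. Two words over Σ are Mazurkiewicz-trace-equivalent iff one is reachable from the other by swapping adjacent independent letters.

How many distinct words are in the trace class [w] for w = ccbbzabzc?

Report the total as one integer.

36

drop 0:c onto floor
drop 1:c onto {0:c}
drop 2:b onto {1:c}
drop 3:b onto {2:b}
drop 4:z onto floor
drop 5:a onto {3:b}
drop 6:b onto {5:a}
drop 7:z onto {4:z}
drop 8:c onto {6:b}
ground layer = {0:c, 4:z}
drop-orders for the pieces not yet dropped (sum over which currently-grounded one goes next):
  1 to go: {7} 1  {8} 1
  2 to go: {4,7} 1  {6,8} 1  {7,8} 2
  3 to go: {4,7,8} 3  {5,6,8} 1  {6,7,8} 3
  4 to go: {3,5,6,8} 1  {4,6,7,8} 6  {5,6,7,8} 4
  5 to go: {2,3,5,6,8} 1  {3,5,6,7,8} 5  {4,5,6,7,8} 10
  6 to go: {1,2,3,5,6,8} 1  {2,3,5,6,7,8} 6  {3,4,5,6,7,8} 15
  7 to go: {0,1,2,3,5,6,8} 1  {1,2,3,5,6,7,8} 7  {2,3,4,5,6,7,8} 21
  if 0:c drops first: 28 orders
  if 4:z drops first: 8 orders
heap linearizations: 36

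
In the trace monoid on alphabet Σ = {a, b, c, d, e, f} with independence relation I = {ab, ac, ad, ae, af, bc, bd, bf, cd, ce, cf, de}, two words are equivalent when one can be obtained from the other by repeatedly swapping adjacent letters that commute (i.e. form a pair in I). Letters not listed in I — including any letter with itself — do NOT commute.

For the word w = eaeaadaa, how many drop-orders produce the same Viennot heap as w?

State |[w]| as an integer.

168

piece 0:e — minimal
piece 1:a — minimal
piece 2:e rests on {0:e}
piece 3:a rests on {1:a}
piece 4:a rests on {3:a}
piece 5:d — minimal
piece 6:a rests on {4:a}
piece 7:a rests on {6:a}
minimal pieces: {0:e, 1:a, 5:d}
ways to finish when only these pieces remain (= sum over removing one remaining piece with nothing left below it):
  1 left: {2}→1  {5}→1  {7}→1
  2 left: {0,2}→1  {2,5}→2  {2,7}→2  {5,7}→2  {6,7}→1
  3 left: {0,2,5}→3  {0,2,7}→3  {2,5,7}→6  {2,6,7}→3  {4,6,7}→1  {5,6,7}→3
  4 left: {0,2,5,7}→12  {0,2,6,7}→6  {2,4,6,7}→4  {2,5,6,7}→12  {3,4,6,7}→1  {4,5,6,7}→4
  5 left: {0,2,4,6,7}→10  {0,2,5,6,7}→30  {1,3,4,6,7}→1  {2,3,4,6,7}→5  {2,4,5,6,7}→20  {3,4,5,6,7}→5
  6 left: {0,2,3,4,6,7}→15  {0,2,4,5,6,7}→60  {1,2,3,4,6,7}→6  {1,3,4,5,6,7}→6  {2,3,4,5,6,7}→30
  placing 0:e first → 42 extensions
  placing 1:a first → 105 extensions
  placing 5:d first → 21 extensions
total linear extensions = 168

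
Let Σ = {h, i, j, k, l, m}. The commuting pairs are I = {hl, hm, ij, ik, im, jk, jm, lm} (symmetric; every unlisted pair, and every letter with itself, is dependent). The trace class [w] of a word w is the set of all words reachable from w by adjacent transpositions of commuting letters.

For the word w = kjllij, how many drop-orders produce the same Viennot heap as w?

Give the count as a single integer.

4

#0=k has no predecessor
#1=j has no predecessor
#2=l depends on [0:k, 1:j]
#3=l depends on [2:l]
#4=i depends on [3:l]
#5=j depends on [3:l]
sources: [0:k, 1:j]
N(rest) = Σ N(rest − s) over sources s of rest; N(one piece) = 1:
  size 1 → [4]=1  [5]=1
  size 2 → [4,5]=2
  size 3 → [3,4,5]=2
  size 4 → [2,3,4,5]=2
  first=0(k) contributes 2
  first=1(j) contributes 2
|[w]| = 4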